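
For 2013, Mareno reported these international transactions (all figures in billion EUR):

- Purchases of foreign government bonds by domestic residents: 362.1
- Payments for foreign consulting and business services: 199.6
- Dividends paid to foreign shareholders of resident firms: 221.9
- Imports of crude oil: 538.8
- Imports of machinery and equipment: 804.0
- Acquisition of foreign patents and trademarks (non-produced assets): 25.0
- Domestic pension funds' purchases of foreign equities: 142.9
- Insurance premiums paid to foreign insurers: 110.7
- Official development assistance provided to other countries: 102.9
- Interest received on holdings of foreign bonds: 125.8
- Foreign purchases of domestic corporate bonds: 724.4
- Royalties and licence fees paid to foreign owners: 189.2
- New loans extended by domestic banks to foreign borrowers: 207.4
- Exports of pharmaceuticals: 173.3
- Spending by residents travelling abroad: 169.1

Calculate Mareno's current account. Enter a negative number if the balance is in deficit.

-2037.1

Goods: -538.8 - 804.0 + 173.3 = -1169.5
Services: -189.2 - 199.6 - 169.1 - 110.7 = -668.6
Primary income: -221.9 + 125.8 = -96.1
Secondary income: -102.9
Current account = (-1169.5) + (-668.6) + (-96.1) + (-102.9) = -2037.1
(Excluded from the current account — financial account: purchases of foreign government bonds by domestic residents 362.1, domestic pension funds' purchases of foreign equities 142.9, foreign purchases of domestic corporate bonds 724.4, new loans extended by domestic banks to foreign borrowers 207.4; capital account: acquisition of foreign patents and trademarks (non-produced assets) 25.0.)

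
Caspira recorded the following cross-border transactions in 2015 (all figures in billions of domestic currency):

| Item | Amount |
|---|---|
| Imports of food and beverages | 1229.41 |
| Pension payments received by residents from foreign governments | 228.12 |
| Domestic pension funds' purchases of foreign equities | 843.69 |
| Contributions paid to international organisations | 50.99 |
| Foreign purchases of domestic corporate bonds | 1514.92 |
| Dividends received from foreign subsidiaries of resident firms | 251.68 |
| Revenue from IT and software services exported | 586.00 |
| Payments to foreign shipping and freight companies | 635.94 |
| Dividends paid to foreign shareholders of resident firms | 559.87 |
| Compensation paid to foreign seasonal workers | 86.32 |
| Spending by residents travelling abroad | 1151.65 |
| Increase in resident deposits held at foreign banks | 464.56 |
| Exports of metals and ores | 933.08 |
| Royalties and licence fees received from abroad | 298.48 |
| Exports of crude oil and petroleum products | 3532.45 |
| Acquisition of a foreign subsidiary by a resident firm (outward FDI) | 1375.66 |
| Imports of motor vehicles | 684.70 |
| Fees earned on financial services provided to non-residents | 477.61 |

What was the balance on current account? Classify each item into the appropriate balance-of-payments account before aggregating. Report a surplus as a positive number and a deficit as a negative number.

Goods: -1229.41 - 684.70 + 933.08 + 3532.45 = 2551.42
Services: 298.48 + 586.00 - 1151.65 - 635.94 + 477.61 = -425.50
Primary income: 251.68 - 86.32 - 559.87 = -394.51
Secondary income: -50.99 + 228.12 = 177.13
Current account = 2551.42 + (-425.50) + (-394.51) + 177.13 = 1908.54
(Excluded from the current account — financial account: domestic pension funds' purchases of foreign equities 843.69, foreign purchases of domestic corporate bonds 1514.92, increase in resident deposits held at foreign banks 464.56, acquisition of a foreign subsidiary by a resident firm (outward FDI) 1375.66.)

1908.54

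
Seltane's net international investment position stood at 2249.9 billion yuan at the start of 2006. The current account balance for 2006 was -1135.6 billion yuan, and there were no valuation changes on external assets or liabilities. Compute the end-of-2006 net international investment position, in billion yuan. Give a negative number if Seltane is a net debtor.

With no valuation effects, change in NIIP = current account = -1135.6
End-of-year NIIP = 2249.9 + (-1135.6) = 1114.3

1114.3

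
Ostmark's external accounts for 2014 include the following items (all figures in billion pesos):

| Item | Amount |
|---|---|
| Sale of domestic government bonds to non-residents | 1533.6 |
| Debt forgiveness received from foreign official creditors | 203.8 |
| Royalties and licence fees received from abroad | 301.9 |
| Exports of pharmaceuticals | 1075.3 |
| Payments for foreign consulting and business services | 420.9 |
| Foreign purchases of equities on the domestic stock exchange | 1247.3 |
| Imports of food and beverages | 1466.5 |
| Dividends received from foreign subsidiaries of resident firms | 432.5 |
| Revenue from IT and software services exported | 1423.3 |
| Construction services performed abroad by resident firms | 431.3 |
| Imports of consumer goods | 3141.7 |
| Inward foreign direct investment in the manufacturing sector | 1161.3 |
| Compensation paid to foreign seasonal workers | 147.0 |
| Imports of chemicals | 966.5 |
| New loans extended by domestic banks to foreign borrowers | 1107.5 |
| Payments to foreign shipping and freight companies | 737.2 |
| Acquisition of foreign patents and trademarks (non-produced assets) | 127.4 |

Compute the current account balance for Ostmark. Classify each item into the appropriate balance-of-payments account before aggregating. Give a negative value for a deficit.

-3215.5

Goods: -3141.7 + 1075.3 - 1466.5 - 966.5 = -4499.4
Services: 301.9 - 737.2 + 1423.3 - 420.9 + 431.3 = 998.4
Primary income: 432.5 - 147.0 = 285.5
Current account = (-4499.4) + 998.4 + 285.5 = -3215.5
(Excluded from the current account — financial account: sale of domestic government bonds to non-residents 1533.6, foreign purchases of equities on the domestic stock exchange 1247.3, inward foreign direct investment in the manufacturing sector 1161.3, new loans extended by domestic banks to foreign borrowers 1107.5; capital account: debt forgiveness received from foreign official creditors 203.8, acquisition of foreign patents and trademarks (non-produced assets) 127.4.)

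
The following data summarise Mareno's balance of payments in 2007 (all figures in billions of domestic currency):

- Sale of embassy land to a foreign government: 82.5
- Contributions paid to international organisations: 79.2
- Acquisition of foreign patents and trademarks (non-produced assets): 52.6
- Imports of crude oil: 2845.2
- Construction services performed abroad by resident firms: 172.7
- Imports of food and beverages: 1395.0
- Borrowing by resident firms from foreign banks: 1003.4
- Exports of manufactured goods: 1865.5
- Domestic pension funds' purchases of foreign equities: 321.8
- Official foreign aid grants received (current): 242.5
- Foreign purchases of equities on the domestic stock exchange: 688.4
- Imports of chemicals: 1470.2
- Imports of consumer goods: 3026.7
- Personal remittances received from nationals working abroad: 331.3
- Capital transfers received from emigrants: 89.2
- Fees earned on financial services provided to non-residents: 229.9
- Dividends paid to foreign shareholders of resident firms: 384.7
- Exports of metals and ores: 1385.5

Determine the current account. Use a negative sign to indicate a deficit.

-4973.6

Goods: 1865.5 + 1385.5 - 1470.2 - 2845.2 - 1395.0 - 3026.7 = -5486.1
Services: 172.7 + 229.9 = 402.6
Primary income: -384.7
Secondary income: 331.3 - 79.2 + 242.5 = 494.6
Current account = (-5486.1) + 402.6 + (-384.7) + 494.6 = -4973.6
(Excluded from the current account — capital account: sale of embassy land to a foreign government 82.5, acquisition of foreign patents and trademarks (non-produced assets) 52.6, capital transfers received from emigrants 89.2; financial account: borrowing by resident firms from foreign banks 1003.4, domestic pension funds' purchases of foreign equities 321.8, foreign purchases of equities on the domestic stock exchange 688.4.)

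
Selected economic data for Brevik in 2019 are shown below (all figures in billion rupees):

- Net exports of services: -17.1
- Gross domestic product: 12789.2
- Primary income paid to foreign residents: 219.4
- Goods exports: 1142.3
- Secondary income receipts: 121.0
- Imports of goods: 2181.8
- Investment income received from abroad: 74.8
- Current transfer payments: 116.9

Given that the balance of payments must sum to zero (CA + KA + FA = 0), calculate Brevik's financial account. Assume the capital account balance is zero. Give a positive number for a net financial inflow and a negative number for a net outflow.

Goods balance = 1142.3 - 2181.8 = -1039.5
Services balance = -17.1
Trade balance (goods + services) = -1039.5 + (-17.1) = -1056.6
Net primary income = 74.8 - 219.4 = -144.6
Net secondary income = 121.0 - 116.9 = 4.1
Current account = -1056.6 + (-144.6) + 4.1 = -1197.1
Financial account = -(-1197.1) = 1197.1

1197.1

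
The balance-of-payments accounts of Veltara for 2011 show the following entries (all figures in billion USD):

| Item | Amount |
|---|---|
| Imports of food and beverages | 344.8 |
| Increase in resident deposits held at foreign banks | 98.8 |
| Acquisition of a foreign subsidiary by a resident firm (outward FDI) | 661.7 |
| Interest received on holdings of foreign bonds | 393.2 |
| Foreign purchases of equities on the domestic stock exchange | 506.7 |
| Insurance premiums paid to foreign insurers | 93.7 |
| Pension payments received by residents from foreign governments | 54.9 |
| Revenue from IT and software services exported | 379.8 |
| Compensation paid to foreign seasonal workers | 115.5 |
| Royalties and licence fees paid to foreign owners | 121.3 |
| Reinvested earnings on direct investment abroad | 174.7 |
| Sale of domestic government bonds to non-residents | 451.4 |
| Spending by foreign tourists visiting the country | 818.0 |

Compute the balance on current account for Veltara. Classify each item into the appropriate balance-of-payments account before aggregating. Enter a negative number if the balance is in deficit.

Goods: -344.8
Services: -93.7 + 818.0 + 379.8 - 121.3 = 982.8
Primary income: 174.7 + 393.2 - 115.5 = 452.4
Secondary income: 54.9
Current account = (-344.8) + 982.8 + 452.4 + 54.9 = 1145.3
(Excluded from the current account — financial account: increase in resident deposits held at foreign banks 98.8, acquisition of a foreign subsidiary by a resident firm (outward FDI) 661.7, foreign purchases of equities on the domestic stock exchange 506.7, sale of domestic government bonds to non-residents 451.4.)

1145.3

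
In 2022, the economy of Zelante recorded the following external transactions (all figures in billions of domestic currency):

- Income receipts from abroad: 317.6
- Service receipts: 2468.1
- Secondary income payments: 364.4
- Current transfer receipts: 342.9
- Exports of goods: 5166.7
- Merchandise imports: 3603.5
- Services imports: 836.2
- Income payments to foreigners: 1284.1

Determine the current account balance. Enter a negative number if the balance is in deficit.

2207.1

Goods balance = 5166.7 - 3603.5 = 1563.2
Services balance = 2468.1 - 836.2 = 1631.9
Trade balance (goods + services) = 1563.2 + 1631.9 = 3195.1
Net primary income = 317.6 - 1284.1 = -966.5
Net secondary income = 342.9 - 364.4 = -21.5
Current account = 3195.1 + (-966.5) + (-21.5) = 2207.1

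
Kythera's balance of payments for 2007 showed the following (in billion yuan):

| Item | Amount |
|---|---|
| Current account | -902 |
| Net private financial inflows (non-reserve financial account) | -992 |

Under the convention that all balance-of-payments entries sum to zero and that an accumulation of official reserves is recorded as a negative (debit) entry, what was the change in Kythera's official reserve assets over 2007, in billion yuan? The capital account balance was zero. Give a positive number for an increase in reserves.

Official reserve transactions balance = -((-902) + (-992)) = 1894
An accumulation of reserves is recorded as a debit (negative entry), so the change in the stock of reserves is the negative of that balance.
Change in official reserves = -(1894) = -1894

-1894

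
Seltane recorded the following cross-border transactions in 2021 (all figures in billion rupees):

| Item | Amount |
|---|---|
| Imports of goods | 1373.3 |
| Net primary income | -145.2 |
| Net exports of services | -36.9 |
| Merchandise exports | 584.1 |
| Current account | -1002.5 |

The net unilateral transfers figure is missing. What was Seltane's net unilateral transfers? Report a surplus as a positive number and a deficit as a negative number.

Current account = goods balance + services balance + net primary income + net secondary income
Sum of the known components = -971.3
Net unilateral transfers = CA - (known components) = -1002.5 - (-971.3) = -31.2

-31.2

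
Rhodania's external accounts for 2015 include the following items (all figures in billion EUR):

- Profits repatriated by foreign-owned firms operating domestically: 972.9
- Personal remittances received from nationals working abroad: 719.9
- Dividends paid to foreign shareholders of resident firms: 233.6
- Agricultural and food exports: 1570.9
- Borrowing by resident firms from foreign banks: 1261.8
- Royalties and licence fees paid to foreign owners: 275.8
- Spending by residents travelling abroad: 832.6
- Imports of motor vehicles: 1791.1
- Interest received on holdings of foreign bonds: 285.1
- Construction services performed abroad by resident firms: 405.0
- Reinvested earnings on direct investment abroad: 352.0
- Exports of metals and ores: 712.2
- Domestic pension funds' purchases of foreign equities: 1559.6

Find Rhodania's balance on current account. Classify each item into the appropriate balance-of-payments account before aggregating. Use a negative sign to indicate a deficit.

Goods: 1570.9 + 712.2 - 1791.1 = 492.0
Services: -832.6 - 275.8 + 405.0 = -703.4
Primary income: -972.9 - 233.6 + 352.0 + 285.1 = -569.4
Secondary income: 719.9
Current account = 492.0 + (-703.4) + (-569.4) + 719.9 = -60.9
(Excluded from the current account — financial account: borrowing by resident firms from foreign banks 1261.8, domestic pension funds' purchases of foreign equities 1559.6.)

-60.9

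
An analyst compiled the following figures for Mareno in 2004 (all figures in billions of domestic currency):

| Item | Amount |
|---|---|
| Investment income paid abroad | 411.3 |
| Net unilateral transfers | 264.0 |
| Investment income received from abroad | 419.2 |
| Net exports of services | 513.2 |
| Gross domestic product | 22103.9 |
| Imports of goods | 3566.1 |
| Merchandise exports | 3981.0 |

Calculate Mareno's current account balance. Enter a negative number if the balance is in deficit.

1200.0

Goods balance = 3981.0 - 3566.1 = 414.9
Services balance = 513.2
Trade balance (goods + services) = 414.9 + 513.2 = 928.1
Net primary income = 419.2 - 411.3 = 7.9
Net secondary income = 264.0
Current account = 928.1 + 7.9 + 264.0 = 1200.0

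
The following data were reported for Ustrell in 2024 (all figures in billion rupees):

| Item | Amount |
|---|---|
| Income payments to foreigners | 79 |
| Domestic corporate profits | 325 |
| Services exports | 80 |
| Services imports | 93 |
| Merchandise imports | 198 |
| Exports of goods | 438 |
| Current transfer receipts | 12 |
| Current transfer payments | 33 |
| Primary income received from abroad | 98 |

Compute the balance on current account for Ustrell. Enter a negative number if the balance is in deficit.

Goods balance = 438 - 198 = 240
Services balance = 80 - 93 = -13
Trade balance (goods + services) = 240 + (-13) = 227
Net primary income = 98 - 79 = 19
Net secondary income = 12 - 33 = -21
Current account = 227 + 19 + (-21) = 225

225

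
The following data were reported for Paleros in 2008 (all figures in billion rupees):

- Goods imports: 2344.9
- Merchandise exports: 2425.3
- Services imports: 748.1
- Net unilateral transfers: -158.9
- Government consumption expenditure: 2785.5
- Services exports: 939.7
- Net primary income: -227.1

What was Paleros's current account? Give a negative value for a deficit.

-114.0

Goods balance = 2425.3 - 2344.9 = 80.4
Services balance = 939.7 - 748.1 = 191.6
Trade balance (goods + services) = 80.4 + 191.6 = 272.0
Net primary income = -227.1
Net secondary income = -158.9
Current account = 272.0 + (-227.1) + (-158.9) = -114.0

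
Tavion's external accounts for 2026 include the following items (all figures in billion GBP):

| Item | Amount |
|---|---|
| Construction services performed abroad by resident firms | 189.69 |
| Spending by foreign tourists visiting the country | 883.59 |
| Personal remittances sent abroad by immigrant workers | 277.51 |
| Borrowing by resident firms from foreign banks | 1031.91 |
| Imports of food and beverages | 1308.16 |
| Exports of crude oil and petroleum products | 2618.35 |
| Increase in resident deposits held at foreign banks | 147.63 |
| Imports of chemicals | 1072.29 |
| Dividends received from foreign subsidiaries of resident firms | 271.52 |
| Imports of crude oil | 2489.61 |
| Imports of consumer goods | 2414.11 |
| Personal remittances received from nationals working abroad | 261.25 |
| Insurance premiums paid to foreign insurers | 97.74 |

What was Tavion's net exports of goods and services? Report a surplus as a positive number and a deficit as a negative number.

Goods: 2618.35 - 2414.11 - 1072.29 - 1308.16 - 2489.61 = -4665.82
Services: 189.69 + 883.59 - 97.74 = 975.54
Trade balance = -4665.82 + 975.54 = -3690.28
(Excluded from the trade balance — secondary income: personal remittances sent abroad by immigrant workers 277.51, personal remittances received from nationals working abroad 261.25; financial account: borrowing by resident firms from foreign banks 1031.91, increase in resident deposits held at foreign banks 147.63; primary income: dividends received from foreign subsidiaries of resident firms 271.52.)

-3690.28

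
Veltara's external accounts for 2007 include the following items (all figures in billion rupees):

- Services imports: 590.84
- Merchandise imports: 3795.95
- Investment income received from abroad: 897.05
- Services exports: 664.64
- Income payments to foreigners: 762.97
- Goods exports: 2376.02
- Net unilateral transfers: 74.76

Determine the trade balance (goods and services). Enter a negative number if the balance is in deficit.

Goods balance = 2376.02 - 3795.95 = -1419.93
Services balance = 664.64 - 590.84 = 73.80
Trade balance (goods + services) = -1419.93 + 73.80 = -1346.13

-1346.13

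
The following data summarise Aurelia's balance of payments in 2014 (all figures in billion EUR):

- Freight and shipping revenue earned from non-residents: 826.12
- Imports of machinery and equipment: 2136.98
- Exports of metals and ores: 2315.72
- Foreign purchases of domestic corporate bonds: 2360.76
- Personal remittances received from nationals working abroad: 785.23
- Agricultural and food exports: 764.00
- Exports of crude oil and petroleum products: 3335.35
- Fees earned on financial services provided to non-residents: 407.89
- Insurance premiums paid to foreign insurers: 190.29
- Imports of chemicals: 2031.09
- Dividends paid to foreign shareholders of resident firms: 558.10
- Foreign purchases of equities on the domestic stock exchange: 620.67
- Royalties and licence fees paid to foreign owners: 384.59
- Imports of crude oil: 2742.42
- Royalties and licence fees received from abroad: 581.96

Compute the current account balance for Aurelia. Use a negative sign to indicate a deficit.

972.80

Goods: 2315.72 - 2136.98 - 2742.42 - 2031.09 + 764.00 + 3335.35 = -495.42
Services: -190.29 + 826.12 - 384.59 + 581.96 + 407.89 = 1241.09
Primary income: -558.10
Secondary income: 785.23
Current account = (-495.42) + 1241.09 + (-558.10) + 785.23 = 972.80
(Excluded from the current account — financial account: foreign purchases of domestic corporate bonds 2360.76, foreign purchases of equities on the domestic stock exchange 620.67.)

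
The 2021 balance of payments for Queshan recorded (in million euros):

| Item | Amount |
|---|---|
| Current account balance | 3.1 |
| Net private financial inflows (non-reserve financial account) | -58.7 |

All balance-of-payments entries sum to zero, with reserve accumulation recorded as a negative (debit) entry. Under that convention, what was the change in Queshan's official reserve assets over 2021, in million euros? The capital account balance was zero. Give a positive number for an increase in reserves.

Official reserve transactions balance = -(3.1 + (-58.7)) = 55.6
An accumulation of reserves is recorded as a debit (negative entry), so the change in the stock of reserves is the negative of that balance.
Change in official reserves = -(55.6) = -55.6

-55.6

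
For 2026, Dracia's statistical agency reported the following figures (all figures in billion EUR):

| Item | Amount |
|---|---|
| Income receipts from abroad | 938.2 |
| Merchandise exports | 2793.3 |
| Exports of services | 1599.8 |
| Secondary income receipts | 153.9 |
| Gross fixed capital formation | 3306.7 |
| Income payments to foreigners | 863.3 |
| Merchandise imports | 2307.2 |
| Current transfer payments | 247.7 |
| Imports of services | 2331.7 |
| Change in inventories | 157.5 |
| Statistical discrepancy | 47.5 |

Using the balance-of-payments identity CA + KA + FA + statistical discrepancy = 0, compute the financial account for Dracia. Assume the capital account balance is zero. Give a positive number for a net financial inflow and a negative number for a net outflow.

Goods balance = 2793.3 - 2307.2 = 486.1
Services balance = 1599.8 - 2331.7 = -731.9
Trade balance (goods + services) = 486.1 + (-731.9) = -245.8
Net primary income = 938.2 - 863.3 = 74.9
Net secondary income = 153.9 - 247.7 = -93.8
Current account = -245.8 + 74.9 + (-93.8) = -264.7
Financial account = -(-264.7 + 47.5) = 217.2

217.2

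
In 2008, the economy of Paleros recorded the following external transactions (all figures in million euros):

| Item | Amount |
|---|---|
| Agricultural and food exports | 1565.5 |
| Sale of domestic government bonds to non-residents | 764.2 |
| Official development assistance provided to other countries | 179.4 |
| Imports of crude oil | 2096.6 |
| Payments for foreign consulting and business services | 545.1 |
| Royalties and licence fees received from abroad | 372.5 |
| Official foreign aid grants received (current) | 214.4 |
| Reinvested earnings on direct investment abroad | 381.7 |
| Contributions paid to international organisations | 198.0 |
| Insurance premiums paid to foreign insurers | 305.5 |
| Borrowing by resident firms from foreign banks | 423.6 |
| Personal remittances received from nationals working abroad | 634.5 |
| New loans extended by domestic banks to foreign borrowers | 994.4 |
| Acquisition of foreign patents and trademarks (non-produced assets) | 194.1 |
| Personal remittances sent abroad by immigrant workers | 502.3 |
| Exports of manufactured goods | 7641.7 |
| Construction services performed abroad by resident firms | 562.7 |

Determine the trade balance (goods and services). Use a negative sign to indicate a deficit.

Goods: 1565.5 - 2096.6 + 7641.7 = 7110.6
Services: -545.1 + 562.7 - 305.5 + 372.5 = 84.6
Trade balance = 7110.6 + 84.6 = 7195.2
(Excluded from the trade balance — financial account: sale of domestic government bonds to non-residents 764.2, borrowing by resident firms from foreign banks 423.6, new loans extended by domestic banks to foreign borrowers 994.4; secondary income: official development assistance provided to other countries 179.4, official foreign aid grants received (current) 214.4, contributions paid to international organisations 198.0, personal remittances received from nationals working abroad 634.5, personal remittances sent abroad by immigrant workers 502.3; primary income: reinvested earnings on direct investment abroad 381.7; capital account: acquisition of foreign patents and trademarks (non-produced assets) 194.1.)

7195.2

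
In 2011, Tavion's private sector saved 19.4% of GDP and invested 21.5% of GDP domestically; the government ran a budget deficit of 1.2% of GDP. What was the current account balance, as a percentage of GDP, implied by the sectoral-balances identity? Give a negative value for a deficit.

-3.3

By the sectoral-balances identity, CA = (S_private - I) + (T - G).
Private balance = 19.4 - 21.5 = -2.1
Government balance (T - G) = -1.2
CA = -2.1 + (-1.2) = -3.3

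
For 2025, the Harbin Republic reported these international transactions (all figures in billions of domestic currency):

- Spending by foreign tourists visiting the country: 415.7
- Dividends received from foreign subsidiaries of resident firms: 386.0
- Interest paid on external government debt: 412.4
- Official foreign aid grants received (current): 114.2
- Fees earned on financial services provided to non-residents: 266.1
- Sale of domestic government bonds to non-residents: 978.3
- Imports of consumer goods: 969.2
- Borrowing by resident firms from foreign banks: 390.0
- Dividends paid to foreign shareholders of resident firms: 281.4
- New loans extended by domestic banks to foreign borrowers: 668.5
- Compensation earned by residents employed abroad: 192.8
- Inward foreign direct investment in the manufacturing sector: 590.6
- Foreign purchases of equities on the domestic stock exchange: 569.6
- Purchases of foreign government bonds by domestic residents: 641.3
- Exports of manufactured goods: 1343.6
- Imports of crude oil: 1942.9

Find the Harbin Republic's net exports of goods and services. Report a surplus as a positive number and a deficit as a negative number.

-886.7

Goods: 1343.6 - 1942.9 - 969.2 = -1568.5
Services: 266.1 + 415.7 = 681.8
Trade balance = -1568.5 + 681.8 = -886.7
(Excluded from the trade balance — primary income: dividends received from foreign subsidiaries of resident firms 386.0, interest paid on external government debt 412.4, dividends paid to foreign shareholders of resident firms 281.4, compensation earned by residents employed abroad 192.8; secondary income: official foreign aid grants received (current) 114.2; financial account: sale of domestic government bonds to non-residents 978.3, borrowing by resident firms from foreign banks 390.0, new loans extended by domestic banks to foreign borrowers 668.5, inward foreign direct investment in the manufacturing sector 590.6, foreign purchases of equities on the domestic stock exchange 569.6, purchases of foreign government bonds by domestic residents 641.3.)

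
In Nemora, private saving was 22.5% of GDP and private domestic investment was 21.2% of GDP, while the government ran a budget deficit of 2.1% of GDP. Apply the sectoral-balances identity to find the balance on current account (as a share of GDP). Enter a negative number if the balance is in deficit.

-0.8

By the sectoral-balances identity, CA = (S_private - I) + (T - G).
Private balance = 22.5 - 21.2 = 1.3
Government balance (T - G) = -2.1
CA = 1.3 + (-2.1) = -0.8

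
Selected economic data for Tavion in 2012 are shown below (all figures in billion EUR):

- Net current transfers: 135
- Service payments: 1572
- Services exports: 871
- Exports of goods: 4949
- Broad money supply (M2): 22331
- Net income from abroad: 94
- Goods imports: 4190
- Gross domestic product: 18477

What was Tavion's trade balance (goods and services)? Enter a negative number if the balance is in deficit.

58

Goods balance = 4949 - 4190 = 759
Services balance = 871 - 1572 = -701
Trade balance (goods + services) = 759 + (-701) = 58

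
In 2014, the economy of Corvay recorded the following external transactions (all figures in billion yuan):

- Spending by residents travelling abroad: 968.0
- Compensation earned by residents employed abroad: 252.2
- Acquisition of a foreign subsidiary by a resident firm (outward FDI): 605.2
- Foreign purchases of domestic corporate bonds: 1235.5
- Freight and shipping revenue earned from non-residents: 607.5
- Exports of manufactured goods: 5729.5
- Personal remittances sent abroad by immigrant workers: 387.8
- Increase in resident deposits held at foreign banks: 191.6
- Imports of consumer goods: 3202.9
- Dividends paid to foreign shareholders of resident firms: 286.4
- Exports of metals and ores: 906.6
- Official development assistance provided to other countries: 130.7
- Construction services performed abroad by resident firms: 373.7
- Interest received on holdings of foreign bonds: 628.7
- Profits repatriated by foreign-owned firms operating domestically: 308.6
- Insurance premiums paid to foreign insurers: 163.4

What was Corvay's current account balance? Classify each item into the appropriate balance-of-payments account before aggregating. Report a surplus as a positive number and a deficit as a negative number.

3050.4

Goods: 5729.5 - 3202.9 + 906.6 = 3433.2
Services: 607.5 - 163.4 - 968.0 + 373.7 = -150.2
Primary income: -286.4 + 628.7 + 252.2 - 308.6 = 285.9
Secondary income: -387.8 - 130.7 = -518.5
Current account = 3433.2 + (-150.2) + 285.9 + (-518.5) = 3050.4
(Excluded from the current account — financial account: acquisition of a foreign subsidiary by a resident firm (outward FDI) 605.2, foreign purchases of domestic corporate bonds 1235.5, increase in resident deposits held at foreign banks 191.6.)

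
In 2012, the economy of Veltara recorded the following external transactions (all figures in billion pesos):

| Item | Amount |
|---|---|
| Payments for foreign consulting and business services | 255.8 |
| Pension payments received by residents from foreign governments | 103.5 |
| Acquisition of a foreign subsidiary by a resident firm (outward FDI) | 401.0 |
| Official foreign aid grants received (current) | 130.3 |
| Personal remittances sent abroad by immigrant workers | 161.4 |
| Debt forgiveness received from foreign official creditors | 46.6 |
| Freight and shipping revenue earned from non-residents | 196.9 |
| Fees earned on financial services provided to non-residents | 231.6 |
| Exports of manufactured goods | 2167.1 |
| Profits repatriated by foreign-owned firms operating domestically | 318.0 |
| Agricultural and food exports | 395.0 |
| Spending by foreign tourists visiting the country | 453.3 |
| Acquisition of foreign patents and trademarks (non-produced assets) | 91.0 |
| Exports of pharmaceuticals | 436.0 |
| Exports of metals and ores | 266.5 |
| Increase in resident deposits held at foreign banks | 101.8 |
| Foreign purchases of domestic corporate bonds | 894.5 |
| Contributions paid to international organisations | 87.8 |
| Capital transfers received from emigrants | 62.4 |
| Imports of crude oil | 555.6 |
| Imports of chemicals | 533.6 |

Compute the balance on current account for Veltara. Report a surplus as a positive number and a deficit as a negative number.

2468.0

Goods: 436.0 + 395.0 + 266.5 + 2167.1 - 533.6 - 555.6 = 2175.4
Services: 231.6 + 453.3 - 255.8 + 196.9 = 626.0
Primary income: -318.0
Secondary income: -87.8 - 161.4 + 103.5 + 130.3 = -15.4
Current account = 2175.4 + 626.0 + (-318.0) + (-15.4) = 2468.0
(Excluded from the current account — financial account: acquisition of a foreign subsidiary by a resident firm (outward FDI) 401.0, increase in resident deposits held at foreign banks 101.8, foreign purchases of domestic corporate bonds 894.5; capital account: debt forgiveness received from foreign official creditors 46.6, acquisition of foreign patents and trademarks (non-produced assets) 91.0, capital transfers received from emigrants 62.4.)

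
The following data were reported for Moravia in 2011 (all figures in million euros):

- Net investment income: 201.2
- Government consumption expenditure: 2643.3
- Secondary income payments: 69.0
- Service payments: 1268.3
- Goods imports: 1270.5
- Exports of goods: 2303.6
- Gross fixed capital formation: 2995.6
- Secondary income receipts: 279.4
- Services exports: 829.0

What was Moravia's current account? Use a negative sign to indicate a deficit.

Goods balance = 2303.6 - 1270.5 = 1033.1
Services balance = 829.0 - 1268.3 = -439.3
Trade balance (goods + services) = 1033.1 + (-439.3) = 593.8
Net primary income = 201.2
Net secondary income = 279.4 - 69.0 = 210.4
Current account = 593.8 + 201.2 + 210.4 = 1005.4

1005.4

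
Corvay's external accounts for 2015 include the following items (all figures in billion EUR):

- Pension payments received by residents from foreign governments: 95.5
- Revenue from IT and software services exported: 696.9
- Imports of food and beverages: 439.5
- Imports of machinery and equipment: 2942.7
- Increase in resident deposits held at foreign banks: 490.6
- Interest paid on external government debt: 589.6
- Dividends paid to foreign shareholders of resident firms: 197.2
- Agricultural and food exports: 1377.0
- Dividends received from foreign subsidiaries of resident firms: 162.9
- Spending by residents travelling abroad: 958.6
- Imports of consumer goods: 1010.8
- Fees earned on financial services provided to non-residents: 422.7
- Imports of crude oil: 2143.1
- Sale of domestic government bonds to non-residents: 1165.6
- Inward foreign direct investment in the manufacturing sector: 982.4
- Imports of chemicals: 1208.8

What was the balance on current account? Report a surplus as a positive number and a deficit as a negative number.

-6735.3

Goods: -1010.8 - 439.5 - 2143.1 - 1208.8 + 1377.0 - 2942.7 = -6367.9
Services: 422.7 + 696.9 - 958.6 = 161.0
Primary income: -197.2 - 589.6 + 162.9 = -623.9
Secondary income: 95.5
Current account = (-6367.9) + 161.0 + (-623.9) + 95.5 = -6735.3
(Excluded from the current account — financial account: increase in resident deposits held at foreign banks 490.6, sale of domestic government bonds to non-residents 1165.6, inward foreign direct investment in the manufacturing sector 982.4.)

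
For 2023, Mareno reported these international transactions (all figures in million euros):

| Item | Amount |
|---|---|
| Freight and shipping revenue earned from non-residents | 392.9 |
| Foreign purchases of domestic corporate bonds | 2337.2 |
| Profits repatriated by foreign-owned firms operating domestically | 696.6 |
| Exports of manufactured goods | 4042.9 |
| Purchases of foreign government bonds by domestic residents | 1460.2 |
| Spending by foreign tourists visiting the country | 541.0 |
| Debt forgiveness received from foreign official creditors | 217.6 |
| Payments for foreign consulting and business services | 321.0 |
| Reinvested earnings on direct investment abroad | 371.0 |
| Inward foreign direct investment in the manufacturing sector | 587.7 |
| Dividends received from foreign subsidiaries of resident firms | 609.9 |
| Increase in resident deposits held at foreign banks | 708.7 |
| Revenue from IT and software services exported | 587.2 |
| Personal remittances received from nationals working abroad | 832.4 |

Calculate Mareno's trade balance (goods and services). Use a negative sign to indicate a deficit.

5243.0

Goods: 4042.9
Services: 392.9 + 587.2 - 321.0 + 541.0 = 1200.1
Trade balance = 4042.9 + 1200.1 = 5243.0
(Excluded from the trade balance — financial account: foreign purchases of domestic corporate bonds 2337.2, purchases of foreign government bonds by domestic residents 1460.2, inward foreign direct investment in the manufacturing sector 587.7, increase in resident deposits held at foreign banks 708.7; primary income: profits repatriated by foreign-owned firms operating domestically 696.6, reinvested earnings on direct investment abroad 371.0, dividends received from foreign subsidiaries of resident firms 609.9; capital account: debt forgiveness received from foreign official creditors 217.6; secondary income: personal remittances received from nationals working abroad 832.4.)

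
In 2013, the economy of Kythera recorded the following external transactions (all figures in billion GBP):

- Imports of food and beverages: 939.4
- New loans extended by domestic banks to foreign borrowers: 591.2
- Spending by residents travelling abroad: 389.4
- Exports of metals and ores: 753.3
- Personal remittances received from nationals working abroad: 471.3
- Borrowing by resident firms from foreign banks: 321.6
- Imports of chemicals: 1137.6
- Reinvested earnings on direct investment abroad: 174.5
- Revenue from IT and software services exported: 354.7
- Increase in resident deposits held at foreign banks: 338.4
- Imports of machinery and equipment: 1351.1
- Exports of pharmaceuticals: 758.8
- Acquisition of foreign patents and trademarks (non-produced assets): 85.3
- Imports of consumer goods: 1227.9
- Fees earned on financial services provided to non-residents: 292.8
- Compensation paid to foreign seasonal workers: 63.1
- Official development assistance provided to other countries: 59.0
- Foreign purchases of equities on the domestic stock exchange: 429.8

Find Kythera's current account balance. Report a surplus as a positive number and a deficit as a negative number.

Goods: -1137.6 - 1227.9 + 753.3 + 758.8 - 939.4 - 1351.1 = -3143.9
Services: -389.4 + 354.7 + 292.8 = 258.1
Primary income: -63.1 + 174.5 = 111.4
Secondary income: -59.0 + 471.3 = 412.3
Current account = (-3143.9) + 258.1 + 111.4 + 412.3 = -2362.1
(Excluded from the current account — financial account: new loans extended by domestic banks to foreign borrowers 591.2, borrowing by resident firms from foreign banks 321.6, increase in resident deposits held at foreign banks 338.4, foreign purchases of equities on the domestic stock exchange 429.8; capital account: acquisition of foreign patents and trademarks (non-produced assets) 85.3.)

-2362.1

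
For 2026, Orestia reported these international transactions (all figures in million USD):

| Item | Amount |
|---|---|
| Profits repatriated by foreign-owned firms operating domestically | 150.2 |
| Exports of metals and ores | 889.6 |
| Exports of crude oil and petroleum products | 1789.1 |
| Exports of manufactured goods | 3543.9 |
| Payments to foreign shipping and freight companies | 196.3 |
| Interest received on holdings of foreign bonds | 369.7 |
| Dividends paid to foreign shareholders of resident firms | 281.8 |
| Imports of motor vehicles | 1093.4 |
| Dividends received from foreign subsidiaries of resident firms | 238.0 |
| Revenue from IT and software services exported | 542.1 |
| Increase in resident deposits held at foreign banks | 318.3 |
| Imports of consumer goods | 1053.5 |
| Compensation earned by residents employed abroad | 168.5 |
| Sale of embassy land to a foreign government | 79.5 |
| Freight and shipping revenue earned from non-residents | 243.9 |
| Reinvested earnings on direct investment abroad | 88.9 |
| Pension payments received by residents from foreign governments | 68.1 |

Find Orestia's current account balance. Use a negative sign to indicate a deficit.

5166.6

Goods: 3543.9 - 1093.4 - 1053.5 + 1789.1 + 889.6 = 4075.7
Services: 542.1 + 243.9 - 196.3 = 589.7
Primary income: 168.5 + 238.0 - 150.2 - 281.8 + 88.9 + 369.7 = 433.1
Secondary income: 68.1
Current account = 4075.7 + 589.7 + 433.1 + 68.1 = 5166.6
(Excluded from the current account — financial account: increase in resident deposits held at foreign banks 318.3; capital account: sale of embassy land to a foreign government 79.5.)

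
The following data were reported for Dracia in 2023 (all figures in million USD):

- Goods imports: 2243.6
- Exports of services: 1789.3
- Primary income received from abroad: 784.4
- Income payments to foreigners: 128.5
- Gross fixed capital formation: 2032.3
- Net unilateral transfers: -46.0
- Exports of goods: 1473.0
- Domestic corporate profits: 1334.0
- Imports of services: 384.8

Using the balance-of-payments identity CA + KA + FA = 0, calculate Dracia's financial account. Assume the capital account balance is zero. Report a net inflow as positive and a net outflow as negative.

Goods balance = 1473.0 - 2243.6 = -770.6
Services balance = 1789.3 - 384.8 = 1404.5
Trade balance (goods + services) = -770.6 + 1404.5 = 633.9
Net primary income = 784.4 - 128.5 = 655.9
Net secondary income = -46.0
Current account = 633.9 + 655.9 + (-46.0) = 1243.8
Financial account = -(1243.8) = -1243.8

-1243.8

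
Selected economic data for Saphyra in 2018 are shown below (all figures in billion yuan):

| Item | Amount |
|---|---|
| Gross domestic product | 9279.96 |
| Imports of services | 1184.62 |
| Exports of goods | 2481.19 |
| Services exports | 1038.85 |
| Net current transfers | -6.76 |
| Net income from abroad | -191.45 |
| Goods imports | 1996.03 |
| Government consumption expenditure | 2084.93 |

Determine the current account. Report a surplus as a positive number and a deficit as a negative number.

Goods balance = 2481.19 - 1996.03 = 485.16
Services balance = 1038.85 - 1184.62 = -145.77
Trade balance (goods + services) = 485.16 + (-145.77) = 339.39
Net primary income = -191.45
Net secondary income = -6.76
Current account = 339.39 + (-191.45) + (-6.76) = 141.18

141.18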